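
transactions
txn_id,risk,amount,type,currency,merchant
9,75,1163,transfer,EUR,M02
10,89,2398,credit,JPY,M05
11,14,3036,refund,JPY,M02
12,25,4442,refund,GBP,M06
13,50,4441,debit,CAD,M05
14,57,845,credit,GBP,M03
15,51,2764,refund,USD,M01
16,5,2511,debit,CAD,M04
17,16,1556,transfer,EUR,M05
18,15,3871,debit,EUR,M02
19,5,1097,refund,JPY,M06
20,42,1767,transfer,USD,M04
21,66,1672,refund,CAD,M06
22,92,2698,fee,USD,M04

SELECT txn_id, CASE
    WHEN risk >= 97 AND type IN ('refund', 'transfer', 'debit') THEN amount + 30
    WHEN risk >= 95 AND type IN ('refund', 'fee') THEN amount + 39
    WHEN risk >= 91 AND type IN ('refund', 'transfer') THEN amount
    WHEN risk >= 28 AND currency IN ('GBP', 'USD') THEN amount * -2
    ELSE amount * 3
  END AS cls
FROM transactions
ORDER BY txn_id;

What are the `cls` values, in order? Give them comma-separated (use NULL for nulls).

txn_id=9: ELSE → 3489
txn_id=10: ELSE → 7194
txn_id=11: ELSE → 9108
txn_id=12: ELSE → 13326
txn_id=13: ELSE → 13323
txn_id=14: risk >= 28 AND currency IN ('GBP', 'USD') → -1690
txn_id=15: risk >= 28 AND currency IN ('GBP', 'USD') → -5528
txn_id=16: ELSE → 7533
txn_id=17: ELSE → 4668
txn_id=18: ELSE → 11613
txn_id=19: ELSE → 3291
txn_id=20: risk >= 28 AND currency IN ('GBP', 'USD') → -3534
txn_id=21: ELSE → 5016
txn_id=22: risk >= 28 AND currency IN ('GBP', 'USD') → -5396

3489, 7194, 9108, 13326, 13323, -1690, -5528, 7533, 4668, 11613, 3291, -3534, 5016, -5396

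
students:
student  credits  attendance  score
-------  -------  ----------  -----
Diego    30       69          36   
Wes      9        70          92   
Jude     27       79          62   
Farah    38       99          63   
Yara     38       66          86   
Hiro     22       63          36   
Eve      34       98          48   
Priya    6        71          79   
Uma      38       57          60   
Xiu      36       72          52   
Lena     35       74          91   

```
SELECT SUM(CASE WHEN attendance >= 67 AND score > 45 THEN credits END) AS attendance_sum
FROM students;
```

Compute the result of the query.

185

student=Diego: ✗
student=Wes: ✓ → 9
student=Jude: ✓ → 27
student=Farah: ✓ → 38
student=Yara: ✗
student=Hiro: ✗
student=Eve: ✓ → 34
student=Priya: ✓ → 6
student=Uma: ✗
student=Xiu: ✓ → 36
student=Lena: ✓ → 35
attendance_sum = 9 + 27 + 38 + 34 + 6 + 36 + 35 = 185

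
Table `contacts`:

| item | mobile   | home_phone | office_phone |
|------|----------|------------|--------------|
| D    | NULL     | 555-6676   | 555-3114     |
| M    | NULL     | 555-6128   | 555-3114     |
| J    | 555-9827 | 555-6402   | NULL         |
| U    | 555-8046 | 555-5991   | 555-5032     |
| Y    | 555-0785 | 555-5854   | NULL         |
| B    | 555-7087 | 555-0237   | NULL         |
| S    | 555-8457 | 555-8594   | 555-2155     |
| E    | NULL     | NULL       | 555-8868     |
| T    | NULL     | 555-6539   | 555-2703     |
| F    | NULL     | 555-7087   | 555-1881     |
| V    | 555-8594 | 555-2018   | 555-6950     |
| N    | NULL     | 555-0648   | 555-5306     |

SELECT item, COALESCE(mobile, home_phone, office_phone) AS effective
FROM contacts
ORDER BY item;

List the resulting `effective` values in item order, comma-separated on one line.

item=B: mobile=555-7087 → 555-7087
item=D: mobile=NULL, home_phone=555-6676 → 555-6676
item=E: mobile=NULL, home_phone=NULL, office_phone=555-8868 → 555-8868
item=F: mobile=NULL, home_phone=555-7087 → 555-7087
item=J: mobile=555-9827 → 555-9827
item=M: mobile=NULL, home_phone=555-6128 → 555-6128
item=N: mobile=NULL, home_phone=555-0648 → 555-0648
item=S: mobile=555-8457 → 555-8457
item=T: mobile=NULL, home_phone=555-6539 → 555-6539
item=U: mobile=555-8046 → 555-8046
item=V: mobile=555-8594 → 555-8594
item=Y: mobile=555-0785 → 555-0785

555-7087, 555-6676, 555-8868, 555-7087, 555-9827, 555-6128, 555-0648, 555-8457, 555-6539, 555-8046, 555-8594, 555-0785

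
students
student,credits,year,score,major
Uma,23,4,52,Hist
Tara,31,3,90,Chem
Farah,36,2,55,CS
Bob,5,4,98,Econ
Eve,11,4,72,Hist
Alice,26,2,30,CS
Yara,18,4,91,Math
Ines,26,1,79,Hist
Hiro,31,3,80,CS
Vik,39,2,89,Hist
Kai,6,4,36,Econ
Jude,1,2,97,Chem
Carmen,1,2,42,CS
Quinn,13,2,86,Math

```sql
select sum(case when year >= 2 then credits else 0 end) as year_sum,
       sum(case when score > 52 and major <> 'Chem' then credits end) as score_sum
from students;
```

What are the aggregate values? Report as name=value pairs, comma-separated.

[year_sum: year >= 2]
student=Uma: ✓ → 23
student=Tara: ✓ → 31
student=Farah: ✓ → 36
student=Bob: ✓ → 5
student=Eve: ✓ → 11
student=Alice: ✓ → 26
student=Yara: ✓ → 18
student=Ines: ✗
student=Hiro: ✓ → 31
student=Vik: ✓ → 39
student=Kai: ✓ → 6
student=Jude: ✓ → 1
student=Carmen: ✓ → 1
student=Quinn: ✓ → 13
year_sum = 23 + 31 + 36 + 5 + 11 + 26 + 18 + 31 + 39 + 6 + 1 + 1 + 13 = 241
—
[score_sum: score > 52 and major <> 'Chem']
student=Uma: ✗
student=Tara: ✗
student=Farah: ✓ → 36
student=Bob: ✓ → 5
student=Eve: ✓ → 11
student=Alice: ✗
student=Yara: ✓ → 18
student=Ines: ✓ → 26
student=Hiro: ✓ → 31
student=Vik: ✓ → 39
student=Kai: ✗
student=Jude: ✗
student=Carmen: ✗
student=Quinn: ✓ → 13
score_sum = 36 + 5 + 11 + 18 + 26 + 31 + 39 + 13 = 179

year_sum=241, score_sum=179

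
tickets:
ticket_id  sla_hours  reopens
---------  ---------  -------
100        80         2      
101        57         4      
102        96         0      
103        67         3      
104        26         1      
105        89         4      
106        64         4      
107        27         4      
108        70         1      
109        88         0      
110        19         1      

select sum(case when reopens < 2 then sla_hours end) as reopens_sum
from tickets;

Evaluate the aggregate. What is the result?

299

ticket_id=100: ✗
ticket_id=101: ✗
ticket_id=102: ✓ → 96
ticket_id=103: ✗
ticket_id=104: ✓ → 26
ticket_id=105: ✗
ticket_id=106: ✗
ticket_id=107: ✗
ticket_id=108: ✓ → 70
ticket_id=109: ✓ → 88
ticket_id=110: ✓ → 19
reopens_sum = 96 + 26 + 70 + 88 + 19 = 299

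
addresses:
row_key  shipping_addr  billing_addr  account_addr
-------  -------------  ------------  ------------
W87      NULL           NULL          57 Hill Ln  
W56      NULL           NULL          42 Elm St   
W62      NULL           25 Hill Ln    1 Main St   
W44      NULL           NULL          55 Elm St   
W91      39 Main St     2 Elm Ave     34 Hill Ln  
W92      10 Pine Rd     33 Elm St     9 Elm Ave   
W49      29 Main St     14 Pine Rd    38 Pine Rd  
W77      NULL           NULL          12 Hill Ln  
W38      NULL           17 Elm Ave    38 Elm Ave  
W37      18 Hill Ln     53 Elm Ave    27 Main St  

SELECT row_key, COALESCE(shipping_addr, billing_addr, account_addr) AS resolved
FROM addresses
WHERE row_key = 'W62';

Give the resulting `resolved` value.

25 Hill Ln

row_key = W62: shipping_addr=NULL, billing_addr=25 Hill Ln, account_addr=1 Main St.
shipping_addr=NULL, billing_addr=25 Hill Ln → 25 Hill Ln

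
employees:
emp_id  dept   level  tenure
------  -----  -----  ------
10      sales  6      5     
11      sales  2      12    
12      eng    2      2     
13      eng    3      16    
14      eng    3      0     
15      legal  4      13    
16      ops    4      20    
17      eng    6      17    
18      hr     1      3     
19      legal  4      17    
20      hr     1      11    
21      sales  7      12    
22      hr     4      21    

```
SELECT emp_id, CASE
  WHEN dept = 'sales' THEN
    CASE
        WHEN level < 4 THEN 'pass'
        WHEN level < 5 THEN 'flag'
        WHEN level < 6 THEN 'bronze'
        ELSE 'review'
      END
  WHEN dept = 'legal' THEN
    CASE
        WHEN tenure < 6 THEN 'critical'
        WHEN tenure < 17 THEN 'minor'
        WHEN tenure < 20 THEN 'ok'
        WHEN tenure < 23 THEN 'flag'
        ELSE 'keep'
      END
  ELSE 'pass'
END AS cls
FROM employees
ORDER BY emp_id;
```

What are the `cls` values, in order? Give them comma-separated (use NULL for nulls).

review, pass, pass, pass, pass, minor, pass, pass, pass, ok, pass, review, pass

emp_id=10: dept='sales' → inner[ELSE] → review
emp_id=11: dept='sales' → inner[level < 4] → pass
emp_id=12: dept='eng' → outer ELSE → pass
emp_id=13: dept='eng' → outer ELSE → pass
emp_id=14: dept='eng' → outer ELSE → pass
emp_id=15: dept='legal' → inner[tenure < 17] → minor
emp_id=16: dept='ops' → outer ELSE → pass
emp_id=17: dept='eng' → outer ELSE → pass
emp_id=18: dept='hr' → outer ELSE → pass
emp_id=19: dept='legal' → inner[tenure < 20] → ok
emp_id=20: dept='hr' → outer ELSE → pass
emp_id=21: dept='sales' → inner[ELSE] → review
emp_id=22: dept='hr' → outer ELSE → pass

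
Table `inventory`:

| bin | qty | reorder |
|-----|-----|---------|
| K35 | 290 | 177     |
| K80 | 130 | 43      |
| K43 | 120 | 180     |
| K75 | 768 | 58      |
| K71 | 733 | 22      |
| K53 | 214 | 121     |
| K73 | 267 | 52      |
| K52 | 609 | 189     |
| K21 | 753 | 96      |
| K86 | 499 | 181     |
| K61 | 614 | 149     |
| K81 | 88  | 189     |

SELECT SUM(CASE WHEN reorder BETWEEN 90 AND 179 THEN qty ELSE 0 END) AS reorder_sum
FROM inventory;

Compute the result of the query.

bin=K35: ✓ → 290
bin=K80: ✗
bin=K43: ✗
bin=K75: ✗
bin=K71: ✗
bin=K53: ✓ → 214
bin=K73: ✗
bin=K52: ✗
bin=K21: ✓ → 753
bin=K86: ✗
bin=K61: ✓ → 614
bin=K81: ✗
reorder_sum = 290 + 214 + 753 + 614 = 1871

1871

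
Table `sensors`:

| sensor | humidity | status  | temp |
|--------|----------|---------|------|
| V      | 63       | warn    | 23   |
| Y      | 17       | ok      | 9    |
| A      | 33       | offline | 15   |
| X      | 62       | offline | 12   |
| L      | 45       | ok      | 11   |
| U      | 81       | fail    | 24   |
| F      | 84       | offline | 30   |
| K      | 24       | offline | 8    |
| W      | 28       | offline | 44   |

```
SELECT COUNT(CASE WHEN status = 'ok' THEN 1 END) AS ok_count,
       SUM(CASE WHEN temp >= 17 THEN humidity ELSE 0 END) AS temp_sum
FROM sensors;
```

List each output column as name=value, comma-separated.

[ok_count: status = 'ok']
sensor=V: ✗
sensor=Y: ✓ → 1
sensor=A: ✗
sensor=X: ✗
sensor=L: ✓ → 1
sensor=U: ✗
sensor=F: ✗
sensor=K: ✗
sensor=W: ✗
ok_count = COUNT(1, 1) = 2
—
[temp_sum: temp >= 17]
sensor=V: ✓ → 63
sensor=Y: ✗
sensor=A: ✗
sensor=X: ✗
sensor=L: ✗
sensor=U: ✓ → 81
sensor=F: ✓ → 84
sensor=K: ✗
sensor=W: ✓ → 28
temp_sum = 63 + 81 + 84 + 28 = 256

ok_count=2, temp_sum=256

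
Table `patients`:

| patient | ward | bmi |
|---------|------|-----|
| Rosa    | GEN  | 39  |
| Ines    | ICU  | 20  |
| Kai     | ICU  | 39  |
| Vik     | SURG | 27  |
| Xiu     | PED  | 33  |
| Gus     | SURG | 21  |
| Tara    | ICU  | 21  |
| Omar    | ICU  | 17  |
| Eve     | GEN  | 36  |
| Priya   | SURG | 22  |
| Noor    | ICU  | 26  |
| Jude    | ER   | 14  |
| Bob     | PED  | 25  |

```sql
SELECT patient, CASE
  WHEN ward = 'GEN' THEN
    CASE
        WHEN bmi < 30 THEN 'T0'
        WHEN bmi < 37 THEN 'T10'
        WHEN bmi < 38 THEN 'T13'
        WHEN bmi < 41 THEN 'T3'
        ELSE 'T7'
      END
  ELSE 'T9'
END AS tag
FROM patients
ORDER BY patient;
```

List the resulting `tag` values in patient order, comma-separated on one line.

T9, T10, T9, T9, T9, T9, T9, T9, T9, T3, T9, T9, T9

patient=Bob: ward='PED' → outer ELSE → T9
patient=Eve: ward='GEN' → inner[bmi < 37] → T10
patient=Gus: ward='SURG' → outer ELSE → T9
patient=Ines: ward='ICU' → outer ELSE → T9
patient=Jude: ward='ER' → outer ELSE → T9
patient=Kai: ward='ICU' → outer ELSE → T9
patient=Noor: ward='ICU' → outer ELSE → T9
patient=Omar: ward='ICU' → outer ELSE → T9
patient=Priya: ward='SURG' → outer ELSE → T9
patient=Rosa: ward='GEN' → inner[bmi < 41] → T3
patient=Tara: ward='ICU' → outer ELSE → T9
patient=Vik: ward='SURG' → outer ELSE → T9
patient=Xiu: ward='PED' → outer ELSE → T9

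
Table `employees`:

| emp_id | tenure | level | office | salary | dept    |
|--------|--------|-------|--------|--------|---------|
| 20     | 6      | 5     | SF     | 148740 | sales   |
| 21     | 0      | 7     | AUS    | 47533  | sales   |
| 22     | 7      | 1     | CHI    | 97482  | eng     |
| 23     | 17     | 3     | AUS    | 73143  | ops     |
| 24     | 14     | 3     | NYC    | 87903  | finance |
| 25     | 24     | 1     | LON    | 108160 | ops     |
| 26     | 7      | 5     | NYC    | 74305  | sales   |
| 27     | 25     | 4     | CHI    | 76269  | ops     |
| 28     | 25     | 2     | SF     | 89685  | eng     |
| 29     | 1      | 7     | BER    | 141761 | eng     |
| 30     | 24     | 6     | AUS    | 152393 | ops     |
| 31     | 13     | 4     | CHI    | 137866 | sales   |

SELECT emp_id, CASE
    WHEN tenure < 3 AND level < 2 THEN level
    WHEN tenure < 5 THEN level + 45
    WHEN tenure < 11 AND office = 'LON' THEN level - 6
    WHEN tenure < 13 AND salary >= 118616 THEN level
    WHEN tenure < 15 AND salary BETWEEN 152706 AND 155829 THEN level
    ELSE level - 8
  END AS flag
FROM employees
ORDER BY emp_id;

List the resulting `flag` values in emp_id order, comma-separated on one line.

emp_id=20: tenure < 13 AND salary >= 118616 → 5
emp_id=21: tenure < 5 → 52
emp_id=22: ELSE → -7
emp_id=23: ELSE → -5
emp_id=24: ELSE → -5
emp_id=25: ELSE → -7
emp_id=26: ELSE → -3
emp_id=27: ELSE → -4
emp_id=28: ELSE → -6
emp_id=29: tenure < 5 → 52
emp_id=30: ELSE → -2
emp_id=31: ELSE → -4

5, 52, -7, -5, -5, -7, -3, -4, -6, 52, -2, -4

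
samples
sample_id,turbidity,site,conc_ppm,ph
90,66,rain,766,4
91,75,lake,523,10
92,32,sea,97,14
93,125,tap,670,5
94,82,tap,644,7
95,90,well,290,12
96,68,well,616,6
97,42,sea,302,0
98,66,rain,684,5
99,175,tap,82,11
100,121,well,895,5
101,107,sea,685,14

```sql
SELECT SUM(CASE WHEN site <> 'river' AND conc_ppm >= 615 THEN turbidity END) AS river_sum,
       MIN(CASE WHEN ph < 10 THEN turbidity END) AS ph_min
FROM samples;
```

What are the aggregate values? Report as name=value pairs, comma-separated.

[river_sum: site <> 'river' AND conc_ppm >= 615]
sample_id=90: ✓ → 66
sample_id=91: ✗
sample_id=92: ✗
sample_id=93: ✓ → 125
sample_id=94: ✓ → 82
sample_id=95: ✗
sample_id=96: ✓ → 68
sample_id=97: ✗
sample_id=98: ✓ → 66
sample_id=99: ✗
sample_id=100: ✓ → 121
sample_id=101: ✓ → 107
river_sum = 66 + 125 + 82 + 68 + 66 + 121 + 107 = 635
—
[ph_min: ph < 10]
sample_id=90: ✓ → 66
sample_id=91: ✗
sample_id=92: ✗
sample_id=93: ✓ → 125
sample_id=94: ✓ → 82
sample_id=95: ✗
sample_id=96: ✓ → 68
sample_id=97: ✓ → 42
sample_id=98: ✓ → 66
sample_id=99: ✗
sample_id=100: ✓ → 121
sample_id=101: ✗
ph_min = MIN(66, 125, 82, 68, 42, 66, 121) = 42

river_sum=635, ph_min=42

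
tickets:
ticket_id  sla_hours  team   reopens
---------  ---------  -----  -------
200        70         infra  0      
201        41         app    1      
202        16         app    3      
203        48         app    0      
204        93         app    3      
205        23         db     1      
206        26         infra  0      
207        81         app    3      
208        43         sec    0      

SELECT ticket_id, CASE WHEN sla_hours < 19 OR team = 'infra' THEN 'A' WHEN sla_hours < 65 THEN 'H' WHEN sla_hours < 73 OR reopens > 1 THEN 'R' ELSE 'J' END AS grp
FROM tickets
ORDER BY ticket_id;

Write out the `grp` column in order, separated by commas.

ticket_id=200: sla_hours < 19 OR team = 'infra' → A
ticket_id=201: sla_hours < 65 → H
ticket_id=202: sla_hours < 19 OR team = 'infra' → A
ticket_id=203: sla_hours < 65 → H
ticket_id=204: sla_hours < 73 OR reopens > 1 → R
ticket_id=205: sla_hours < 65 → H
ticket_id=206: sla_hours < 19 OR team = 'infra' → A
ticket_id=207: sla_hours < 73 OR reopens > 1 → R
ticket_id=208: sla_hours < 65 → H

A, H, A, H, R, H, A, R, H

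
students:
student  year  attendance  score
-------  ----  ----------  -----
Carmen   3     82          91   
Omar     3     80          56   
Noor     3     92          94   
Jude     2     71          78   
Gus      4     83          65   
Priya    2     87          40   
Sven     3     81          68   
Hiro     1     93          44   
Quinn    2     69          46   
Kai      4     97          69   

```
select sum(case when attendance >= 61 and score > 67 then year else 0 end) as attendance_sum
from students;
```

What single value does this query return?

student=Carmen: ✓ → 3
student=Omar: ✗
student=Noor: ✓ → 3
student=Jude: ✓ → 2
student=Gus: ✗
student=Priya: ✗
student=Sven: ✓ → 3
student=Hiro: ✗
student=Quinn: ✗
student=Kai: ✓ → 4
attendance_sum = 3 + 3 + 2 + 3 + 4 = 15

15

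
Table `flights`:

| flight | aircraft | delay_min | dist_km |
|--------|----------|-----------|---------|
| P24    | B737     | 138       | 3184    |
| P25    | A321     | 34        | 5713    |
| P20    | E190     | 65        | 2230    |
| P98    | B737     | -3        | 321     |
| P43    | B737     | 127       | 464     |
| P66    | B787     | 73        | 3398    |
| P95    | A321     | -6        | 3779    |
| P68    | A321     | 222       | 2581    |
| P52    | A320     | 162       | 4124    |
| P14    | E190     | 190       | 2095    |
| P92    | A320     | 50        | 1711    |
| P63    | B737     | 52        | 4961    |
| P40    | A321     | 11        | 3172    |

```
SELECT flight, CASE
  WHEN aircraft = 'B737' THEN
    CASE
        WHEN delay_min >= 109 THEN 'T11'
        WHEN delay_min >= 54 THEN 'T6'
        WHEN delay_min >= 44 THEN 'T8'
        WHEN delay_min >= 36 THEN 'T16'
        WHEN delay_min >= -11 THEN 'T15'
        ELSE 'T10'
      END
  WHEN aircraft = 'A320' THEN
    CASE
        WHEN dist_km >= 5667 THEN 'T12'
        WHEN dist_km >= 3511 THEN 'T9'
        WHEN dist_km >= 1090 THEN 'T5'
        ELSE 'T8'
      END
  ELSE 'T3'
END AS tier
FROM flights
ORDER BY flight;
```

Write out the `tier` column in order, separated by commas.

flight=P14: aircraft='E190' → outer ELSE → T3
flight=P20: aircraft='E190' → outer ELSE → T3
flight=P24: aircraft='B737' → inner[delay_min >= 109] → T11
flight=P25: aircraft='A321' → outer ELSE → T3
flight=P40: aircraft='A321' → outer ELSE → T3
flight=P43: aircraft='B737' → inner[delay_min >= 109] → T11
flight=P52: aircraft='A320' → inner[dist_km >= 3511] → T9
flight=P63: aircraft='B737' → inner[delay_min >= 44] → T8
flight=P66: aircraft='B787' → outer ELSE → T3
flight=P68: aircraft='A321' → outer ELSE → T3
flight=P92: aircraft='A320' → inner[dist_km >= 1090] → T5
flight=P95: aircraft='A321' → outer ELSE → T3
flight=P98: aircraft='B737' → inner[delay_min >= -11] → T15

T3, T3, T11, T3, T3, T11, T9, T8, T3, T3, T5, T3, T15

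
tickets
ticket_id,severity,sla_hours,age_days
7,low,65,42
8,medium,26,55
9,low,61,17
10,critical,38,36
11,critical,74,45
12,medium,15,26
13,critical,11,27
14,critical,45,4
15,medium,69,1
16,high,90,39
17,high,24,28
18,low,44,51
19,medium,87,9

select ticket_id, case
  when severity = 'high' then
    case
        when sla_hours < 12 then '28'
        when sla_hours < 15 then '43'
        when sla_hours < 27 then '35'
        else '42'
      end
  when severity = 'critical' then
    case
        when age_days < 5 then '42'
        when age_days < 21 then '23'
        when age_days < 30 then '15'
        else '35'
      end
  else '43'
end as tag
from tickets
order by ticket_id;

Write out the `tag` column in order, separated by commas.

43, 43, 43, 35, 35, 43, 15, 42, 43, 42, 35, 43, 43

ticket_id=7: severity='low' → outer ELSE → 43
ticket_id=8: severity='medium' → outer ELSE → 43
ticket_id=9: severity='low' → outer ELSE → 43
ticket_id=10: severity='critical' → inner[ELSE] → 35
ticket_id=11: severity='critical' → inner[ELSE] → 35
ticket_id=12: severity='medium' → outer ELSE → 43
ticket_id=13: severity='critical' → inner[age_days < 30] → 15
ticket_id=14: severity='critical' → inner[age_days < 5] → 42
ticket_id=15: severity='medium' → outer ELSE → 43
ticket_id=16: severity='high' → inner[ELSE] → 42
ticket_id=17: severity='high' → inner[sla_hours < 27] → 35
ticket_id=18: severity='low' → outer ELSE → 43
ticket_id=19: severity='medium' → outer ELSE → 43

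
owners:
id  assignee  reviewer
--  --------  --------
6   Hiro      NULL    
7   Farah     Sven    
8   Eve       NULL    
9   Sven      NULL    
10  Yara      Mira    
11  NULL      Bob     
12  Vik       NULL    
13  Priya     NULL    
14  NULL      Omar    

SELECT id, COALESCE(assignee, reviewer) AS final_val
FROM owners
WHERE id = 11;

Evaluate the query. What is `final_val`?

id = 11: assignee=NULL, reviewer=Bob.
assignee=NULL, reviewer=Bob → Bob

Bob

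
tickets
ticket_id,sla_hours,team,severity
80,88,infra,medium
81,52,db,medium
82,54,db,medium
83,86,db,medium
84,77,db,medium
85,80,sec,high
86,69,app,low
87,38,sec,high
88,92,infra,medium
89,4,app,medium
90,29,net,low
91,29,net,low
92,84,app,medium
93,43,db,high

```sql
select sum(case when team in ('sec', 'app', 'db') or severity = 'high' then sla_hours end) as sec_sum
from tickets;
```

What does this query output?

587

ticket_id=80: ✗
ticket_id=81: ✓ → 52
ticket_id=82: ✓ → 54
ticket_id=83: ✓ → 86
ticket_id=84: ✓ → 77
ticket_id=85: ✓ → 80
ticket_id=86: ✓ → 69
ticket_id=87: ✓ → 38
ticket_id=88: ✗
ticket_id=89: ✓ → 4
ticket_id=90: ✗
ticket_id=91: ✗
ticket_id=92: ✓ → 84
ticket_id=93: ✓ → 43
sec_sum = 52 + 54 + 86 + 77 + 80 + 69 + 38 + 4 + 84 + 43 = 587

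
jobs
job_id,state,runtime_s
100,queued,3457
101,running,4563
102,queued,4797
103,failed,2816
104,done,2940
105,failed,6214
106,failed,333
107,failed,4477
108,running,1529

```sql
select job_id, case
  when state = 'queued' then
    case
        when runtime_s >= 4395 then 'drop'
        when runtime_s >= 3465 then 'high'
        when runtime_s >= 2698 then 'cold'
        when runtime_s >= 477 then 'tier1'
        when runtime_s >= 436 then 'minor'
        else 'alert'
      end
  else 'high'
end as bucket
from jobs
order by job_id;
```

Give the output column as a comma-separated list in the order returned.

job_id=100: state='queued' → inner[runtime_s >= 2698] → cold
job_id=101: state='running' → outer ELSE → high
job_id=102: state='queued' → inner[runtime_s >= 4395] → drop
job_id=103: state='failed' → outer ELSE → high
job_id=104: state='done' → outer ELSE → high
job_id=105: state='failed' → outer ELSE → high
job_id=106: state='failed' → outer ELSE → high
job_id=107: state='failed' → outer ELSE → high
job_id=108: state='running' → outer ELSE → high

cold, high, drop, high, high, high, high, high, high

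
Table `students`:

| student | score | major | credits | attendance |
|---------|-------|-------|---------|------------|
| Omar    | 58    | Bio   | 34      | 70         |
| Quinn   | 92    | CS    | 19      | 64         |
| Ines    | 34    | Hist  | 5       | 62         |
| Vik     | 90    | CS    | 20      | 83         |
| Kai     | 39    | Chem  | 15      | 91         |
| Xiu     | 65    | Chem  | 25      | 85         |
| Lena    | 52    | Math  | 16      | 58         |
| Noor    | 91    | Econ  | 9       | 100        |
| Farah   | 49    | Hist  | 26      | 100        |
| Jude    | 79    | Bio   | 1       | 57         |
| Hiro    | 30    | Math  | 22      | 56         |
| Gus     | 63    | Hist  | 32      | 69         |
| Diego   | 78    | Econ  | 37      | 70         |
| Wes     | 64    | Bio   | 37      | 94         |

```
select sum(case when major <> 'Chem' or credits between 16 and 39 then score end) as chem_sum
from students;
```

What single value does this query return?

845

student=Omar: ✓ → 58
student=Quinn: ✓ → 92
student=Ines: ✓ → 34
student=Vik: ✓ → 90
student=Kai: ✗
student=Xiu: ✓ → 65
student=Lena: ✓ → 52
student=Noor: ✓ → 91
student=Farah: ✓ → 49
student=Jude: ✓ → 79
student=Hiro: ✓ → 30
student=Gus: ✓ → 63
student=Diego: ✓ → 78
student=Wes: ✓ → 64
chem_sum = 58 + 92 + 34 + 90 + 65 + 52 + 91 + 49 + 79 + 30 + 63 + 78 + 64 = 845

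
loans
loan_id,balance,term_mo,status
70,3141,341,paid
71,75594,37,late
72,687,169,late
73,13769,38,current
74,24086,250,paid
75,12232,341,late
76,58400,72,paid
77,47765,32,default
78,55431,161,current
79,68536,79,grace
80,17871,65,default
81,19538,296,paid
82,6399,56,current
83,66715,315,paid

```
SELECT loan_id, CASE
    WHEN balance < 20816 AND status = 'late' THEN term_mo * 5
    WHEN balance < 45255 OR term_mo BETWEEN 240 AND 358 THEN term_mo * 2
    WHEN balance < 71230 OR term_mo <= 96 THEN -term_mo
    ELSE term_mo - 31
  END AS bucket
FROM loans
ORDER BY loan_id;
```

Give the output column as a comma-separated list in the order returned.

loan_id=70: balance < 45255 OR term_mo BETWEEN 240 AND 358 → 682
loan_id=71: balance < 71230 OR term_mo <= 96 → -37
loan_id=72: balance < 20816 AND status = 'late' → 845
loan_id=73: balance < 45255 OR term_mo BETWEEN 240 AND 358 → 76
loan_id=74: balance < 45255 OR term_mo BETWEEN 240 AND 358 → 500
loan_id=75: balance < 20816 AND status = 'late' → 1705
loan_id=76: balance < 71230 OR term_mo <= 96 → -72
loan_id=77: balance < 71230 OR term_mo <= 96 → -32
loan_id=78: balance < 71230 OR term_mo <= 96 → -161
loan_id=79: balance < 71230 OR term_mo <= 96 → -79
loan_id=80: balance < 45255 OR term_mo BETWEEN 240 AND 358 → 130
loan_id=81: balance < 45255 OR term_mo BETWEEN 240 AND 358 → 592
loan_id=82: balance < 45255 OR term_mo BETWEEN 240 AND 358 → 112
loan_id=83: balance < 45255 OR term_mo BETWEEN 240 AND 358 → 630

682, -37, 845, 76, 500, 1705, -72, -32, -161, -79, 130, 592, 112, 630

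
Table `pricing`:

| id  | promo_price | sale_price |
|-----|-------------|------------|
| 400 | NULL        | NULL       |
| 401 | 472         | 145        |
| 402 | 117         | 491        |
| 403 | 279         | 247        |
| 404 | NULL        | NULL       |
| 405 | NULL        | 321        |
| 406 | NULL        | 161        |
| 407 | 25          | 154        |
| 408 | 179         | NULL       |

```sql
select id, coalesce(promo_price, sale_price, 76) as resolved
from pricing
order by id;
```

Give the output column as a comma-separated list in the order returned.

76, 472, 117, 279, 76, 321, 161, 25, 179

id=400: promo_price=NULL, sale_price=NULL, → literal 76 → 76
id=401: promo_price=472 → 472
id=402: promo_price=117 → 117
id=403: promo_price=279 → 279
id=404: promo_price=NULL, sale_price=NULL, → literal 76 → 76
id=405: promo_price=NULL, sale_price=321 → 321
id=406: promo_price=NULL, sale_price=161 → 161
id=407: promo_price=25 → 25
id=408: promo_price=179 → 179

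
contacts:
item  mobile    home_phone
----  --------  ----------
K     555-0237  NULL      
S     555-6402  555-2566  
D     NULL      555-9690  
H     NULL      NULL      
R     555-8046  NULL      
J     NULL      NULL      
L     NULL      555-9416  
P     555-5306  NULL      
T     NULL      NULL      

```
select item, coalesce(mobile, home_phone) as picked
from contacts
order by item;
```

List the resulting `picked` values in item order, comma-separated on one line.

555-9690, NULL, NULL, 555-0237, 555-9416, 555-5306, 555-8046, 555-6402, NULL

item=D: mobile=NULL, home_phone=555-9690 → 555-9690
item=H: mobile=NULL, home_phone=NULL (all NULL) → NULL
item=J: mobile=NULL, home_phone=NULL (all NULL) → NULL
item=K: mobile=555-0237 → 555-0237
item=L: mobile=NULL, home_phone=555-9416 → 555-9416
item=P: mobile=555-5306 → 555-5306
item=R: mobile=555-8046 → 555-8046
item=S: mobile=555-6402 → 555-6402
item=T: mobile=NULL, home_phone=NULL (all NULL) → NULL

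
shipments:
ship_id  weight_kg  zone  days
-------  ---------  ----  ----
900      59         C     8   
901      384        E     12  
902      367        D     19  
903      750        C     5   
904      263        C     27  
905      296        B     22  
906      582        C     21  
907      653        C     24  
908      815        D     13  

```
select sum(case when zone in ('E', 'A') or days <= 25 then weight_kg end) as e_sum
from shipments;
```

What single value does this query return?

ship_id=900: ✓ → 59
ship_id=901: ✓ → 384
ship_id=902: ✓ → 367
ship_id=903: ✓ → 750
ship_id=904: ✗
ship_id=905: ✓ → 296
ship_id=906: ✓ → 582
ship_id=907: ✓ → 653
ship_id=908: ✓ → 815
e_sum = 59 + 384 + 367 + 750 + 296 + 582 + 653 + 815 = 3906

3906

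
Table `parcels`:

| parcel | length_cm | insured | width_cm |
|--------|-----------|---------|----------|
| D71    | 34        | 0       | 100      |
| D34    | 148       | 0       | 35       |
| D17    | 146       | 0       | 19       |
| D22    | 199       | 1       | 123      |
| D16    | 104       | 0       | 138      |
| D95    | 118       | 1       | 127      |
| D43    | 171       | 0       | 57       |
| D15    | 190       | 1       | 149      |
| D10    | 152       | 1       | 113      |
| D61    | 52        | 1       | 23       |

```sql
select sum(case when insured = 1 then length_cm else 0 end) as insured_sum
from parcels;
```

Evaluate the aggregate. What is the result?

parcel=D71: ✗
parcel=D34: ✗
parcel=D17: ✗
parcel=D22: ✓ → 199
parcel=D16: ✗
parcel=D95: ✓ → 118
parcel=D43: ✗
parcel=D15: ✓ → 190
parcel=D10: ✓ → 152
parcel=D61: ✓ → 52
insured_sum = 199 + 118 + 190 + 152 + 52 = 711

711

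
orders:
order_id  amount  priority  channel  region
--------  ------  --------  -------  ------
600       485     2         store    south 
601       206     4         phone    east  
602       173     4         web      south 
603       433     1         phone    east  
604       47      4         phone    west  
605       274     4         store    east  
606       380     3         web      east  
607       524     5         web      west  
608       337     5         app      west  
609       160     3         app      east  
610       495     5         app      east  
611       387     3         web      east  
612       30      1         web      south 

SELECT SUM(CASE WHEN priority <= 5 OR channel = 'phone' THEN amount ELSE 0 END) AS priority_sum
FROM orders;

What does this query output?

order_id=600: ✓ → 485
order_id=601: ✓ → 206
order_id=602: ✓ → 173
order_id=603: ✓ → 433
order_id=604: ✓ → 47
order_id=605: ✓ → 274
order_id=606: ✓ → 380
order_id=607: ✓ → 524
order_id=608: ✓ → 337
order_id=609: ✓ → 160
order_id=610: ✓ → 495
order_id=611: ✓ → 387
order_id=612: ✓ → 30
priority_sum = 485 + 206 + 173 + 433 + 47 + 274 + 380 + 524 + 337 + 160 + 495 + 387 + 30 = 3931

3931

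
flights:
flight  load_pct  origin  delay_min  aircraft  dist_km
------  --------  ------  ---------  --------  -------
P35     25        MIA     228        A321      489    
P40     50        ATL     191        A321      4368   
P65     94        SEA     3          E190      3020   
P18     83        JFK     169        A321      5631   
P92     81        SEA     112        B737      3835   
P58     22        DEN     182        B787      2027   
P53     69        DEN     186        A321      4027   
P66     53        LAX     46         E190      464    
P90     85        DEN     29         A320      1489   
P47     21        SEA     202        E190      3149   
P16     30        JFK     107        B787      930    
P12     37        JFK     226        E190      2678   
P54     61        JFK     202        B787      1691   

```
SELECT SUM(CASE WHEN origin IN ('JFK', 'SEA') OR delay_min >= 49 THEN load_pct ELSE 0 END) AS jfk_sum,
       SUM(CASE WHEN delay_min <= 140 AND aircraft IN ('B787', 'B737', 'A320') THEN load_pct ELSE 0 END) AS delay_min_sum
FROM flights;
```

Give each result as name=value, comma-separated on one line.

jfk_sum=573, delay_min_sum=196

[jfk_sum: origin IN ('JFK', 'SEA') OR delay_min >= 49]
flight=P35: ✓ → 25
flight=P40: ✓ → 50
flight=P65: ✓ → 94
flight=P18: ✓ → 83
flight=P92: ✓ → 81
flight=P58: ✓ → 22
flight=P53: ✓ → 69
flight=P66: ✗
flight=P90: ✗
flight=P47: ✓ → 21
flight=P16: ✓ → 30
flight=P12: ✓ → 37
flight=P54: ✓ → 61
jfk_sum = 25 + 50 + 94 + 83 + 81 + 22 + 69 + 21 + 30 + 37 + 61 = 573
—
[delay_min_sum: delay_min <= 140 AND aircraft IN ('B787', 'B737', 'A320')]
flight=P35: ✗
flight=P40: ✗
flight=P65: ✗
flight=P18: ✗
flight=P92: ✓ → 81
flight=P58: ✗
flight=P53: ✗
flight=P66: ✗
flight=P90: ✓ → 85
flight=P47: ✗
flight=P16: ✓ → 30
flight=P12: ✗
flight=P54: ✗
delay_min_sum = 81 + 85 + 30 = 196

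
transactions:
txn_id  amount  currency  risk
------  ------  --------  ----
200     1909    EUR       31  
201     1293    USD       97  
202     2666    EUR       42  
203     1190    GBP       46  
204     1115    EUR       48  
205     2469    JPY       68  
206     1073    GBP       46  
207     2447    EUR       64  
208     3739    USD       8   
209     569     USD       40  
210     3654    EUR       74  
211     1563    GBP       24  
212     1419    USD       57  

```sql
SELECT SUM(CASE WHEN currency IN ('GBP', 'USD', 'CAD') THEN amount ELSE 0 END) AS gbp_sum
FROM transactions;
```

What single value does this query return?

txn_id=200: ✗
txn_id=201: ✓ → 1293
txn_id=202: ✗
txn_id=203: ✓ → 1190
txn_id=204: ✗
txn_id=205: ✗
txn_id=206: ✓ → 1073
txn_id=207: ✗
txn_id=208: ✓ → 3739
txn_id=209: ✓ → 569
txn_id=210: ✗
txn_id=211: ✓ → 1563
txn_id=212: ✓ → 1419
gbp_sum = 1293 + 1190 + 1073 + 3739 + 569 + 1563 + 1419 = 10846

10846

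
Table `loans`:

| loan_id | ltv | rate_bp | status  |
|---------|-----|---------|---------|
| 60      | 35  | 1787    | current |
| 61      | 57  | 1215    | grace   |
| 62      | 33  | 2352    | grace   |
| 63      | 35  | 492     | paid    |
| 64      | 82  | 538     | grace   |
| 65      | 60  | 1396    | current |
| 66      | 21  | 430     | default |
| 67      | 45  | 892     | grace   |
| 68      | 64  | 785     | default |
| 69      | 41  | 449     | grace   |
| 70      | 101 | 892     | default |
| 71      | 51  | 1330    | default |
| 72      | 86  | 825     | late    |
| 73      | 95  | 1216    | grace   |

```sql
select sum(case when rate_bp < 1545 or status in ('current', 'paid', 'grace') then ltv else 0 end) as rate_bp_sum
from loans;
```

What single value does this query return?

loan_id=60: ✓ → 35
loan_id=61: ✓ → 57
loan_id=62: ✓ → 33
loan_id=63: ✓ → 35
loan_id=64: ✓ → 82
loan_id=65: ✓ → 60
loan_id=66: ✓ → 21
loan_id=67: ✓ → 45
loan_id=68: ✓ → 64
loan_id=69: ✓ → 41
loan_id=70: ✓ → 101
loan_id=71: ✓ → 51
loan_id=72: ✓ → 86
loan_id=73: ✓ → 95
rate_bp_sum = 35 + 57 + 33 + 35 + 82 + 60 + 21 + 45 + 64 + 41 + 101 + 51 + 86 + 95 = 806

806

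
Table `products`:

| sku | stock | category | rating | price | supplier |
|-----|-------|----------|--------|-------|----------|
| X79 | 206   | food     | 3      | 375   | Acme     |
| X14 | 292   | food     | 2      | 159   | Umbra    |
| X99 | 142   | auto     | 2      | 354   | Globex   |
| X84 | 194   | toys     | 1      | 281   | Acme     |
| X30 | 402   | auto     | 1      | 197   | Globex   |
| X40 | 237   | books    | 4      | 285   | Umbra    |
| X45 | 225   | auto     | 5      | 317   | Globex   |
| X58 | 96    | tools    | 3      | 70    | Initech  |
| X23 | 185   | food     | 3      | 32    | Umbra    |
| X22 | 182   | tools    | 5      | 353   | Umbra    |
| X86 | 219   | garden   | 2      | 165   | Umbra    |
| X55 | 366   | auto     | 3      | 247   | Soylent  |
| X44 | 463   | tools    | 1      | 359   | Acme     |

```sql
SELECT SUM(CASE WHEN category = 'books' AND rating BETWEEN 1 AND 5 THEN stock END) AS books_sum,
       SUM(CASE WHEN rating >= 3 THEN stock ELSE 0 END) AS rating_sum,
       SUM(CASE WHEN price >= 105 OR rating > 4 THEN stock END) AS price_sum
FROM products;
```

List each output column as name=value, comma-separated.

[books_sum: category = 'books' AND rating BETWEEN 1 AND 5]
sku=X79: ✗
sku=X14: ✗
sku=X99: ✗
sku=X84: ✗
sku=X30: ✗
sku=X40: ✓ → 237
sku=X45: ✗
sku=X58: ✗
sku=X23: ✗
sku=X22: ✗
sku=X86: ✗
sku=X55: ✗
sku=X44: ✗
books_sum = 237
—
[rating_sum: rating >= 3]
sku=X79: ✓ → 206
sku=X14: ✗
sku=X99: ✗
sku=X84: ✗
sku=X30: ✗
sku=X40: ✓ → 237
sku=X45: ✓ → 225
sku=X58: ✓ → 96
sku=X23: ✓ → 185
sku=X22: ✓ → 182
sku=X86: ✗
sku=X55: ✓ → 366
sku=X44: ✗
rating_sum = 206 + 237 + 225 + 96 + 185 + 182 + 366 = 1497
—
[price_sum: price >= 105 OR rating > 4]
sku=X79: ✓ → 206
sku=X14: ✓ → 292
sku=X99: ✓ → 142
sku=X84: ✓ → 194
sku=X30: ✓ → 402
sku=X40: ✓ → 237
sku=X45: ✓ → 225
sku=X58: ✗
sku=X23: ✗
sku=X22: ✓ → 182
sku=X86: ✓ → 219
sku=X55: ✓ → 366
sku=X44: ✓ → 463
price_sum = 206 + 292 + 142 + 194 + 402 + 237 + 225 + 182 + 219 + 366 + 463 = 2928

books_sum=237, rating_sum=1497, price_sum=2928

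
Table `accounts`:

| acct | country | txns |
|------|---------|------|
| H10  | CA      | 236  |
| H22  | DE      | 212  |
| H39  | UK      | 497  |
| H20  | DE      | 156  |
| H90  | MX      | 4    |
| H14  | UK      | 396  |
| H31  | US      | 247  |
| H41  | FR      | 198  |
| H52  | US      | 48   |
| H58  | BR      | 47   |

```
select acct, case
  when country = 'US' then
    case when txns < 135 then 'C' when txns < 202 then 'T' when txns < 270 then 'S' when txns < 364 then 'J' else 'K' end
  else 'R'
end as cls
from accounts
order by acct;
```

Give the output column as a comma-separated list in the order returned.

acct=H10: country='CA' → outer ELSE → R
acct=H14: country='UK' → outer ELSE → R
acct=H20: country='DE' → outer ELSE → R
acct=H22: country='DE' → outer ELSE → R
acct=H31: country='US' → inner[txns < 270] → S
acct=H39: country='UK' → outer ELSE → R
acct=H41: country='FR' → outer ELSE → R
acct=H52: country='US' → inner[txns < 135] → C
acct=H58: country='BR' → outer ELSE → R
acct=H90: country='MX' → outer ELSE → R

R, R, R, R, S, R, R, C, R, R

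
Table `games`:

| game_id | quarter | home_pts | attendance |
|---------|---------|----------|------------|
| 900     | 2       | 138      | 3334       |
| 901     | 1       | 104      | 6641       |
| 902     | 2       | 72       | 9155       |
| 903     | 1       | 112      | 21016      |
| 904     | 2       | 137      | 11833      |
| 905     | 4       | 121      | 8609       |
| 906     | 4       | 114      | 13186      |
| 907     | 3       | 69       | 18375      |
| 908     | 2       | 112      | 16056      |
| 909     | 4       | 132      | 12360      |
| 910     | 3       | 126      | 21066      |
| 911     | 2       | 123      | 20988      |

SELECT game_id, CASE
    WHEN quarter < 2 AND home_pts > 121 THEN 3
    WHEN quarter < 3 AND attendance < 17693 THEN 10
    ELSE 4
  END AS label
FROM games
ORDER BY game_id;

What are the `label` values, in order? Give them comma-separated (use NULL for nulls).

10, 10, 10, 4, 10, 4, 4, 4, 10, 4, 4, 4

game_id=900: quarter < 3 AND attendance < 17693 → 10
game_id=901: quarter < 3 AND attendance < 17693 → 10
game_id=902: quarter < 3 AND attendance < 17693 → 10
game_id=903: ELSE → 4
game_id=904: quarter < 3 AND attendance < 17693 → 10
game_id=905: ELSE → 4
game_id=906: ELSE → 4
game_id=907: ELSE → 4
game_id=908: quarter < 3 AND attendance < 17693 → 10
game_id=909: ELSE → 4
game_id=910: ELSE → 4
game_id=911: ELSE → 4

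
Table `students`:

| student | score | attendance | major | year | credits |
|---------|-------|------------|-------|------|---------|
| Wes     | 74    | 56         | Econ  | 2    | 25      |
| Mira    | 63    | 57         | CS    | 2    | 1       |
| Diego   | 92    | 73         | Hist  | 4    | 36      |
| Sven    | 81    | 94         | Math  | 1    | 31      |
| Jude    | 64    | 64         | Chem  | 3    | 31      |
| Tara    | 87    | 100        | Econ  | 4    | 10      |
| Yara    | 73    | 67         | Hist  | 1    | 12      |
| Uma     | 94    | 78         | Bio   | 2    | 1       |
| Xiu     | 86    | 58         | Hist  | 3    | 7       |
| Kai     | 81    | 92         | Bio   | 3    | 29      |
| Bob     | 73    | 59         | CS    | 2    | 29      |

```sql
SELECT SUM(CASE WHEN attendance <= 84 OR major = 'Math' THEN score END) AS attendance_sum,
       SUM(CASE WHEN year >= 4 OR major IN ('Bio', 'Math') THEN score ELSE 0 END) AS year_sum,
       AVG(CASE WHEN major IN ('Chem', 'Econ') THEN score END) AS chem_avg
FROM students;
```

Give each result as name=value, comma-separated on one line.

attendance_sum=700, year_sum=435, chem_avg=75

[attendance_sum: attendance <= 84 OR major = 'Math']
student=Wes: ✓ → 74
student=Mira: ✓ → 63
student=Diego: ✓ → 92
student=Sven: ✓ → 81
student=Jude: ✓ → 64
student=Tara: ✗
student=Yara: ✓ → 73
student=Uma: ✓ → 94
student=Xiu: ✓ → 86
student=Kai: ✗
student=Bob: ✓ → 73
attendance_sum = 74 + 63 + 92 + 81 + 64 + 73 + 94 + 86 + 73 = 700
—
[year_sum: year >= 4 OR major IN ('Bio', 'Math')]
student=Wes: ✗
student=Mira: ✗
student=Diego: ✓ → 92
student=Sven: ✓ → 81
student=Jude: ✗
student=Tara: ✓ → 87
student=Yara: ✗
student=Uma: ✓ → 94
student=Xiu: ✗
student=Kai: ✓ → 81
student=Bob: ✗
year_sum = 92 + 81 + 87 + 94 + 81 = 435
—
[chem_avg: major IN ('Chem', 'Econ')]
student=Wes: ✓ → 74
student=Mira: ✗
student=Diego: ✗
student=Sven: ✗
student=Jude: ✓ → 64
student=Tara: ✓ → 87
student=Yara: ✗
student=Uma: ✗
student=Xiu: ✗
student=Kai: ✗
student=Bob: ✗
chem_avg = (74 + 64 + 87) / 3 = 75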